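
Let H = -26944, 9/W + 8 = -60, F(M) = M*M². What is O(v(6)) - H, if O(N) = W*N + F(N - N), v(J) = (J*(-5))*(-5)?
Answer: 915421/34 ≈ 26924.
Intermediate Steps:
F(M) = M³
W = -9/68 (W = 9/(-8 - 60) = 9/(-68) = 9*(-1/68) = -9/68 ≈ -0.13235)
v(J) = 25*J (v(J) = -5*J*(-5) = 25*J)
O(N) = -9*N/68 (O(N) = -9*N/68 + (N - N)³ = -9*N/68 + 0³ = -9*N/68 + 0 = -9*N/68)
O(v(6)) - H = -225*6/68 - 1*(-26944) = -9/68*150 + 26944 = -675/34 + 26944 = 915421/34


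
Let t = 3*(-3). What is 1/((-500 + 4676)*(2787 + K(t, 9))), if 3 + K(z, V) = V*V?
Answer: 1/11964240 ≈ 8.3582e-8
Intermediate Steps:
t = -9
K(z, V) = -3 + V² (K(z, V) = -3 + V*V = -3 + V²)
1/((-500 + 4676)*(2787 + K(t, 9))) = 1/((-500 + 4676)*(2787 + (-3 + 9²))) = 1/(4176*(2787 + (-3 + 81))) = 1/(4176*(2787 + 78)) = 1/(4176*2865) = 1/11964240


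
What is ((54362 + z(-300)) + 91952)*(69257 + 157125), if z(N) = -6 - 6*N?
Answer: 33528985256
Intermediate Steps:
((54362 + z(-300)) + 91952)*(69257 + 157125) = ((54362 + (-6 - 6*(-300))) + 91952)*(69257 + 157125) = ((54362 + (-6 + 1800)) + 91952)*226382 = ((54362 + 1794) + 91952)*226382 = (56156 + 91952)*226382 = 148108*226382 = 33528985256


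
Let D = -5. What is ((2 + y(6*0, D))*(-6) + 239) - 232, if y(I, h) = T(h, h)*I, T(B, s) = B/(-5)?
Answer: -5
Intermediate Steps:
T(B, s) = -B/5 (T(B, s) = B*(-⅕) = -B/5)
y(I, h) = -I*h/5 (y(I, h) = (-h/5)*I = -I*h/5)
((2 + y(6*0, D))*(-6) + 239) - 232 = ((2 - ⅕*6*0*(-5))*(-6) + 239) - 232 = ((2 - ⅕*0*(-5))*(-6) + 239) - 232 = ((2 + 0)*(-6) + 239) - 232 = (2*(-6) + 239) - 232 = (-12 + 239) - 232 = 227 - 232 = -5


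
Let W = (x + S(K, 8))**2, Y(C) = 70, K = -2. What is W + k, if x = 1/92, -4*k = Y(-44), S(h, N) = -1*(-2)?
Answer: -113895/8464 ≈ -13.456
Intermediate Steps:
S(h, N) = 2
k = -35/2 (k = -1/4*70 = -35/2 ≈ -17.500)
x = 1/92 ≈ 0.010870
W = 34225/8464 (W = (1/92 + 2)**2 = (185/92)**2 = 34225/8464 ≈ 4.0436)
W + k = 34225/8464 - 35/2 = -113895/8464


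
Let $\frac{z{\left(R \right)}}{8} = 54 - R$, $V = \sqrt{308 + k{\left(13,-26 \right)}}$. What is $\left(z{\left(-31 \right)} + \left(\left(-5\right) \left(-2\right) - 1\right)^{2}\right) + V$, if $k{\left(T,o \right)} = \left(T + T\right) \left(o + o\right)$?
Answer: $761 + 6 i \sqrt{29} \approx 761.0 + 32.311 i$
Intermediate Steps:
$k{\left(T,o \right)} = 4 T o$ ($k{\left(T,o \right)} = 2 T 2 o = 4 T o$)
$V = 6 i \sqrt{29}$ ($V = \sqrt{308 + 4 \cdot 13 \left(-26\right)} = \sqrt{308 - 1352} = \sqrt{-1044} = 6 i \sqrt{29} \approx 32.311 i$)
$z{\left(R \right)} = 432 - 8 R$ ($z{\left(R \right)} = 8 \left(54 - R\right) = 432 - 8 R$)
$\left(z{\left(-31 \right)} + \left(\left(-5\right) \left(-2\right) - 1\right)^{2}\right) + V = \left(\left(432 - -248\right) + \left(\left(-5\right) \left(-2\right) - 1\right)^{2}\right) + 6 i \sqrt{29} = \left(\left(432 + 248\right) + \left(10 - 1\right)^{2}\right) + 6 i \sqrt{29} = \left(680 + 9^{2}\right) + 6 i \sqrt{29} = \left(680 + 81\right) + 6 i \sqrt{29} = 761 + 6 i \sqrt{29}$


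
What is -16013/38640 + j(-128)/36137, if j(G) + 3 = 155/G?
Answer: -4630595933/11170669440 ≈ -0.41453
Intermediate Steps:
j(G) = -3 + 155/G
-16013/38640 + j(-128)/36137 = -16013/38640 + (-3 + 155/(-128))/36137 = -16013*1/38640 + (-3 + 155*(-1/128))*(1/36137) = -16013/38640 + (-3 - 155/128)*(1/36137) = -16013/38640 - 539/128*1/36137 = -16013/38640 - 539/4625536 = -4630595933/11170669440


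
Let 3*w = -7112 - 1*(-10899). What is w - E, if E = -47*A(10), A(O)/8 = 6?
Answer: 10555/3 ≈ 3518.3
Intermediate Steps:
A(O) = 48 (A(O) = 8*6 = 48)
w = 3787/3 (w = (-7112 - 1*(-10899))/3 = (-7112 + 10899)/3 = (⅓)*3787 = 3787/3 ≈ 1262.3)
E = -2256 (E = -47*48 = -2256)
w - E = 3787/3 - 1*(-2256) = 3787/3 + 2256 = 10555/3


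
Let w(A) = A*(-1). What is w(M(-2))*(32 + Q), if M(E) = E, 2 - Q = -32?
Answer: 132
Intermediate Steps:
Q = 34 (Q = 2 - 1*(-32) = 2 + 32 = 34)
w(A) = -A
w(M(-2))*(32 + Q) = (-1*(-2))*(32 + 34) = 2*66 = 132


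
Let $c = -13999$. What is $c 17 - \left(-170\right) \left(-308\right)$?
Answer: $-290343$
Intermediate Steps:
$c 17 - \left(-170\right) \left(-308\right) = \left(-13999\right) 17 - \left(-170\right) \left(-308\right) = -237983 - 52360 = -290343$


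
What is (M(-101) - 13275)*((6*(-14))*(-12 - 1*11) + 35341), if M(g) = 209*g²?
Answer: 78971572382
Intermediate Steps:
(M(-101) - 13275)*((6*(-14))*(-12 - 1*11) + 35341) = (209*(-101)² - 13275)*((6*(-14))*(-12 - 1*11) + 35341) = (209*10201 - 13275)*(-84*(-12 - 11) + 35341) = (2132009 - 13275)*(-84*(-23) + 35341) = 2118734*(1932 + 35341) = 2118734*37273 = 78971572382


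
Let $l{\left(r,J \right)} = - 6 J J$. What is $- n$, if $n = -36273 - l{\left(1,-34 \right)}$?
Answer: $29337$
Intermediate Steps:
$l{\left(r,J \right)} = - 6 J^{2}$
$n = -29337$ ($n = -36273 - - 6 \left(-34\right)^{2} = -36273 - \left(-6\right) 1156 = -36273 - -6936 = -36273 + 6936 = -29337$)
$- n = \left(-1\right) \left(-29337\right) = 29337$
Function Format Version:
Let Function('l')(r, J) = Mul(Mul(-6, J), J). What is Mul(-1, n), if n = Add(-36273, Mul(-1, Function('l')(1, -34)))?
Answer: 29337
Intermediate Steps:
Function('l')(r, J) = Mul(-6, Pow(J, 2))
n = -29337 (n = Add(-36273, Mul(-1, Mul(-6, Pow(-34, 2)))) = Add(-36273, Mul(-1, Mul(-6, 1156))) = Add(-36273, Mul(-1, -6936)) = Add(-36273, 6936) = -29337)
Mul(-1, n) = Mul(-1, -29337) = 29337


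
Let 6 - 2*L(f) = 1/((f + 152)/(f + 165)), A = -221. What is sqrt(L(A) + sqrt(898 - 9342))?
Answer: sqrt(12351 + 9522*I*sqrt(2111))/69 ≈ 6.8747 + 6.6833*I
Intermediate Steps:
L(f) = 3 - (165 + f)/(2*(152 + f)) (L(f) = 3 - (f + 165)/(f + 152)/2 = 3 - (165 + f)/(152 + f)/2 = 3 - (165 + f)/(2*(152 + f)))
sqrt(L(A) + sqrt(898 - 9342)) = sqrt((747 + 5*(-221))/(2*(152 - 221)) + sqrt(898 - 9342)) = sqrt((1/2)*(747 - 1105)/(-69) + sqrt(-8444)) = sqrt((1/2)*(-1/69)*(-358) + 2*I*sqrt(2111)) = sqrt(179/69 + 2*I*sqrt(2111))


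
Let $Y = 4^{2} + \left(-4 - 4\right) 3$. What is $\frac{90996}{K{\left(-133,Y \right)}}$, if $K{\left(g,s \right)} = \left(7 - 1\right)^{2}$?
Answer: $\frac{7583}{3} \approx 2527.7$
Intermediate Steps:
$Y = -8$ ($Y = 16 + \left(-4 - 4\right) 3 = 16 - 24 = -8$)
$K{\left(g,s \right)} = 36$ ($K{\left(g,s \right)} = 6^{2} = 36$)
$\frac{90996}{K{\left(-133,Y \right)}} = \frac{90996}{36} = 90996 \cdot \frac{1}{36} = \frac{7583}{3}$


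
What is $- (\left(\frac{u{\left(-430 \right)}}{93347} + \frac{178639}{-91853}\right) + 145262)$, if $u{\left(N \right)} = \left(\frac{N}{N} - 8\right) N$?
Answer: $- \frac{1245489330679439}{8574201991} \approx -1.4526 \cdot 10^{5}$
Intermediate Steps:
$u{\left(N \right)} = - 7 N$ ($u{\left(N \right)} = \left(1 - 8\right) N = - 7 N$)
$- (\left(\frac{u{\left(-430 \right)}}{93347} + \frac{178639}{-91853}\right) + 145262) = - (\left(\frac{\left(-7\right) \left(-430\right)}{93347} + \frac{178639}{-91853}\right) + 145262) = - (\left(3010 \cdot \frac{1}{93347} + 178639 \left(- \frac{1}{91853}\right)\right) + 145262) = - (\left(\frac{3010}{93347} - \frac{178639}{91853}\right) + 145262) = - (- \frac{16398937203}{8574201991} + 145262) = \left(-1\right) \frac{1245489330679439}{8574201991} = - \frac{1245489330679439}{8574201991}$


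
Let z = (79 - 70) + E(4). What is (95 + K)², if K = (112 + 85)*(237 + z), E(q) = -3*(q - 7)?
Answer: 2533108900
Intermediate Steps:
E(q) = 21 - 3*q (E(q) = -3*(-7 + q) = 21 - 3*q)
z = 18 (z = (79 - 70) + (21 - 3*4) = 9 + (21 - 12) = 9 + 9 = 18)
K = 50235 (K = (112 + 85)*(237 + 18) = 197*255 = 50235)
(95 + K)² = (95 + 50235)² = 50330² = 2533108900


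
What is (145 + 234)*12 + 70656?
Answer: 75204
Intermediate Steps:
(145 + 234)*12 + 70656 = 379*12 + 70656 = 4548 + 70656 = 75204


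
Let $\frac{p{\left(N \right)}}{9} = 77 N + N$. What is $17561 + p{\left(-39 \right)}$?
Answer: $-9817$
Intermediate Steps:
$p{\left(N \right)} = 702 N$ ($p{\left(N \right)} = 9 \left(77 N + N\right) = 9 \cdot 78 N = 702 N$)
$17561 + p{\left(-39 \right)} = 17561 + 702 \left(-39\right) = 17561 - 27378 = -9817$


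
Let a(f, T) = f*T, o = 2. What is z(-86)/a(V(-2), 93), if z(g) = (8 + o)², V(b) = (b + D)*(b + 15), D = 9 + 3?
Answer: 10/1209 ≈ 0.0082713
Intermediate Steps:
D = 12
V(b) = (12 + b)*(15 + b) (V(b) = (b + 12)*(b + 15) = (12 + b)*(15 + b))
z(g) = 100 (z(g) = (8 + 2)² = 10² = 100)
a(f, T) = T*f
z(-86)/a(V(-2), 93) = 100/((93*(180 + (-2)² + 27*(-2)))) = 100/((93*(180 + 4 - 54))) = 100/((93*130)) = 100/12090 = 100*(1/12090) = 10/1209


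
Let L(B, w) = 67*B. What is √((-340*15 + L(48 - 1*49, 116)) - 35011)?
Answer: I*√40178 ≈ 200.44*I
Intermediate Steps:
√((-340*15 + L(48 - 1*49, 116)) - 35011) = √((-340*15 + 67*(48 - 1*49)) - 35011) = √((-5100 + 67*(48 - 49)) - 35011) = √((-5100 + 67*(-1)) - 35011) = √((-5100 - 67) - 35011) = √(-5167 - 35011) = √(-40178) = I*√40178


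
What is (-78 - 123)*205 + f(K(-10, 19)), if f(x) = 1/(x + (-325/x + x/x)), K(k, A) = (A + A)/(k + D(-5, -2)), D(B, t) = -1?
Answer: -1578109877/38299 ≈ -41205.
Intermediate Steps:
K(k, A) = 2*A/(-1 + k) (K(k, A) = (A + A)/(k - 1) = (2*A)/(-1 + k) = 2*A/(-1 + k))
f(x) = 1/(1 + x - 325/x) (f(x) = 1/(x + (-325/x + 1)) = 1/(x + (1 - 325/x)) = 1/(1 + x - 325/x))
(-78 - 123)*205 + f(K(-10, 19)) = (-78 - 123)*205 + (2*19/(-1 - 10))/(-325 + 2*19/(-1 - 10) + (2*19/(-1 - 10))²) = -201*205 + (2*19/(-11))/(-325 + 2*19/(-11) + (2*19/(-11))²) = -41205 + (2*19*(-1/11))/(-325 + 2*19*(-1/11) + (2*19*(-1/11))²) = -41205 - 38/(11*(-325 - 38/11 + (-38/11)²)) = -41205 - 38/(11*(-325 - 38/11 + 1444/121)) = -41205 - 38/(11*(-38299/121)) = -41205 - 38/11*(-121/38299) = -41205 + 418/38299 = -1578109877/38299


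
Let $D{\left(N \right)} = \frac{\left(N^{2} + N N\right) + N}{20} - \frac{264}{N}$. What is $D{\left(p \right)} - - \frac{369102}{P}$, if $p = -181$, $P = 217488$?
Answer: $\frac{107277265947}{32804440} \approx 3270.2$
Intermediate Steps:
$D{\left(N \right)} = - \frac{264}{N} + \frac{N^{2}}{10} + \frac{N}{20}$ ($D{\left(N \right)} = \left(\left(N^{2} + N^{2}\right) + N\right) \frac{1}{20} - \frac{264}{N} = \left(2 N^{2} + N\right) \frac{1}{20} - \frac{264}{N} = \left(N + 2 N^{2}\right) \frac{1}{20} - \frac{264}{N} = \left(\frac{N^{2}}{10} + \frac{N}{20}\right) - \frac{264}{N} = - \frac{264}{N} + \frac{N^{2}}{10} + \frac{N}{20}$)
$D{\left(p \right)} - - \frac{369102}{P} = \left(- \frac{264}{-181} + \frac{\left(-181\right)^{2}}{10} + \frac{1}{20} \left(-181\right)\right) - - \frac{369102}{217488} = \left(\left(-264\right) \left(- \frac{1}{181}\right) + \frac{1}{10} \cdot 32761 - \frac{181}{20}\right) - \left(-369102\right) \frac{1}{217488} = \left(\frac{264}{181} + \frac{32761}{10} - \frac{181}{20}\right) - - \frac{61517}{36248} = \frac{11832001}{3620} + \frac{61517}{36248} = \frac{107277265947}{32804440}$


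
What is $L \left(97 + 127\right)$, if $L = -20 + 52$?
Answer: $7168$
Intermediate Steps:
$L = 32$
$L \left(97 + 127\right) = 32 \left(97 + 127\right) = 32 \cdot 224 = 7168$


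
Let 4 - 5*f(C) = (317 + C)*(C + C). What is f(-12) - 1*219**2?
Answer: -232481/5 ≈ -46496.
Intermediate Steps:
f(C) = 4/5 - 2*C*(317 + C)/5 (f(C) = 4/5 - (317 + C)*(C + C)/5 = 4/5 - (317 + C)*2*C/5 = 4/5 - 2*C*(317 + C)/5)
f(-12) - 1*219**2 = (4/5 - 634/5*(-12) - 2/5*(-12)**2) - 1*219**2 = (4/5 + 7608/5 - 2/5*144) - 1*47961 = (4/5 + 7608/5 - 288/5) - 47961 = 7324/5 - 47961 = -232481/5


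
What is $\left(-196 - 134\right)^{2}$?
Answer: $108900$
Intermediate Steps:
$\left(-196 - 134\right)^{2} = \left(-330\right)^{2} = 108900$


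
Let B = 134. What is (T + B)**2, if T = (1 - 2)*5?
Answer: 16641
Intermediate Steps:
T = -5 (T = -1*5 = -5)
(T + B)**2 = (-5 + 134)**2 = 129**2 = 16641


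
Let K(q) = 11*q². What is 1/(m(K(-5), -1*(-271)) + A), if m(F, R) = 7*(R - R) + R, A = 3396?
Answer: 1/3667 ≈ 0.00027270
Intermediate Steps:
m(F, R) = R (m(F, R) = 7*0 + R = 0 + R = R)
1/(m(K(-5), -1*(-271)) + A) = 1/(-1*(-271) + 3396) = 1/(271 + 3396) = 1/3667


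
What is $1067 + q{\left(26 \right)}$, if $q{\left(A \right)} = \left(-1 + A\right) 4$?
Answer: $1167$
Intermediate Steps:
$q{\left(A \right)} = -4 + 4 A$
$1067 + q{\left(26 \right)} = 1067 + \left(-4 + 4 \cdot 26\right) = 1067 + \left(-4 + 104\right) = 1067 + 100 = 1167$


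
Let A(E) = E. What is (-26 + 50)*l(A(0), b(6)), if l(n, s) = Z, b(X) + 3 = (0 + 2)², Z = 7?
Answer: 168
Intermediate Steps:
b(X) = 1 (b(X) = -3 + (0 + 2)² = -3 + 2² = -3 + 4 = 1)
l(n, s) = 7
(-26 + 50)*l(A(0), b(6)) = (-26 + 50)*7 = 24*7 = 168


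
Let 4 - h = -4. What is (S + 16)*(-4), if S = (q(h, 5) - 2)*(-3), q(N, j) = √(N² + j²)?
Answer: -88 + 12*√89 ≈ 25.208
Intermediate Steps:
h = 8 (h = 4 - 1*(-4) = 4 + 4 = 8)
S = 6 - 3*√89 (S = (√(8² + 5²) - 2)*(-3) = (√(64 + 25) - 2)*(-3) = (√89 - 2)*(-3) = (-2 + √89)*(-3) = 6 - 3*√89 ≈ -22.302)
(S + 16)*(-4) = ((6 - 3*√89) + 16)*(-4) = (22 - 3*√89)*(-4) = -88 + 12*√89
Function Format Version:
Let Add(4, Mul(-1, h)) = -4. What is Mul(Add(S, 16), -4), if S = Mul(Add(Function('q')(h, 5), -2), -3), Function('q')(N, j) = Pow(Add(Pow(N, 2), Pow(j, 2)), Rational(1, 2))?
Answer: Add(-88, Mul(12, Pow(89, Rational(1, 2)))) ≈ 25.208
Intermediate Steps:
h = 8 (h = Add(4, Mul(-1, -4)) = Add(4, 4) = 8)
S = Add(6, Mul(-3, Pow(89, Rational(1, 2)))) (S = Mul(Add(Pow(Add(Pow(8, 2), Pow(5, 2)), Rational(1, 2)), -2), -3) = Mul(Add(Pow(Add(64, 25), Rational(1, 2)), -2), -3) = Mul(Add(Pow(89, Rational(1, 2)), -2), -3) = Mul(Add(-2, Pow(89, Rational(1, 2))), -3) = Add(6, Mul(-3, Pow(89, Rational(1, 2)))) ≈ -22.302)
Mul(Add(S, 16), -4) = Mul(Add(Add(6, Mul(-3, Pow(89, Rational(1, 2)))), 16), -4) = Mul(Add(22, Mul(-3, Pow(89, Rational(1, 2)))), -4) = Add(-88, Mul(12, Pow(89, Rational(1, 2))))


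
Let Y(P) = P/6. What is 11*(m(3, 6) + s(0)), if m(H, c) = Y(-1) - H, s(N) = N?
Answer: -209/6 ≈ -34.833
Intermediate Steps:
Y(P) = P/6 (Y(P) = P*(1/6) = P/6)
m(H, c) = -1/6 - H (m(H, c) = (1/6)*(-1) - H = -1/6 - H)
11*(m(3, 6) + s(0)) = 11*((-1/6 - 1*3) + 0) = 11*((-1/6 - 3) + 0) = 11*(-19/6 + 0) = 11*(-19/6) = -209/6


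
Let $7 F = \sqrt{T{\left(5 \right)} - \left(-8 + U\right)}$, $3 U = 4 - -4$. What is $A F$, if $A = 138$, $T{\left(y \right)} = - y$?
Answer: $\frac{46 \sqrt{3}}{7} \approx 11.382$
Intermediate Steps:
$U = \frac{8}{3}$ ($U = \frac{4 - -4}{3} = \frac{4 + 4}{3} = \frac{1}{3} \cdot 8 = \frac{8}{3} \approx 2.6667$)
$F = \frac{\sqrt{3}}{21}$ ($F = \frac{\sqrt{\left(-1\right) 5 + \left(8 - \frac{8}{3}\right)}}{7} = \frac{\sqrt{-5 + \left(8 - \frac{8}{3}\right)}}{7} = \frac{\sqrt{-5 + \frac{16}{3}}}{7} = \frac{1}{7 \sqrt{3}} = \frac{\frac{1}{3} \sqrt{3}}{7} = \frac{\sqrt{3}}{21} \approx 0.082479$)
$A F = 138 \frac{\sqrt{3}}{21} = \frac{46 \sqrt{3}}{7}$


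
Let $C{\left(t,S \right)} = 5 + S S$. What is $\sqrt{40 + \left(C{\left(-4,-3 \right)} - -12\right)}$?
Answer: $\sqrt{66} \approx 8.124$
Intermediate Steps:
$C{\left(t,S \right)} = 5 + S^{2}$
$\sqrt{40 + \left(C{\left(-4,-3 \right)} - -12\right)} = \sqrt{40 + \left(\left(5 + \left(-3\right)^{2}\right) - -12\right)} = \sqrt{40 + \left(\left(5 + 9\right) + 12\right)} = \sqrt{40 + \left(14 + 12\right)} = \sqrt{40 + 26} = \sqrt{66}$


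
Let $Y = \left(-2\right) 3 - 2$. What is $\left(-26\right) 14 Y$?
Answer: $2912$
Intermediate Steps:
$Y = -8$ ($Y = -6 - 2 = -8$)
$\left(-26\right) 14 Y = \left(-26\right) 14 \left(-8\right) = \left(-364\right) \left(-8\right) = 2912$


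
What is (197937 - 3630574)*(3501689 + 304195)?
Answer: -13064218236108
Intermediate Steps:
(197937 - 3630574)*(3501689 + 304195) = -3432637*3805884 = -13064218236108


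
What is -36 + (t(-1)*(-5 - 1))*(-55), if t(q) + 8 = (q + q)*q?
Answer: -2016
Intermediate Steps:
t(q) = -8 + 2*q² (t(q) = -8 + (q + q)*q = -8 + (2*q)*q = -8 + 2*q²)
-36 + (t(-1)*(-5 - 1))*(-55) = -36 + ((-8 + 2*(-1)²)*(-5 - 1))*(-55) = -36 + ((-8 + 2*1)*(-6))*(-55) = -36 + ((-8 + 2)*(-6))*(-55) = -36 - 6*(-6)*(-55) = -36 + 36*(-55) = -36 - 1980 = -2016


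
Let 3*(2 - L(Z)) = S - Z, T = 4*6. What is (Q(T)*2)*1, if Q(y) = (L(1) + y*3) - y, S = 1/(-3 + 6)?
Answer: 904/9 ≈ 100.44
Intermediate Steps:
T = 24
S = 1/3 ≈ 0.33333
L(Z) = 17/9 + Z/3 (L(Z) = 2 - (1/3 - Z)/3 = 2 + (-1/9 + Z/3) = 17/9 + Z/3)
Q(y) = 20/9 + 2*y (Q(y) = ((17/9 + (1/3)*1) + y*3) - y = ((17/9 + 1/3) + 3*y) - y = (20/9 + 3*y) - y = 20/9 + 2*y)
(Q(T)*2)*1 = ((20/9 + 2*24)*2)*1 = ((20/9 + 48)*2)*1 = ((452/9)*2)*1 = (904/9)*1 = 904/9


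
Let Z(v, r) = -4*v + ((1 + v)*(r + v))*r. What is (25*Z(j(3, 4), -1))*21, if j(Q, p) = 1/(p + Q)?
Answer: 1500/7 ≈ 214.29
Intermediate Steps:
j(Q, p) = 1/(Q + p)
Z(v, r) = -4*v + r*(1 + v)*(r + v)
(25*Z(j(3, 4), -1))*21 = (25*((-1)² - 4/(3 + 4) - 1/(3 + 4) - (1/(3 + 4))² + (-1)²/(3 + 4)))*21 = (25*(1 - 4/7 - 1/7 - (1/7)² + 1/7))*21 = (25*(1 - 4*⅐ - 1*⅐ - (⅐)² + (⅐)*1))*21 = (25*(1 - 4/7 - ⅐ - 1*1/49 + ⅐))*21 = (25*(1 - 4/7 - ⅐ - 1/49 + ⅐))*21 = (25*(20/49))*21 = (500/49)*21 = 1500/7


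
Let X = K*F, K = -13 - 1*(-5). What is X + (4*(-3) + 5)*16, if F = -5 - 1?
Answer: -64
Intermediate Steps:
F = -6
K = -8 (K = -13 + 5 = -8)
X = 48 (X = -8*(-6) = 48)
X + (4*(-3) + 5)*16 = 48 + (4*(-3) + 5)*16 = 48 + (-12 + 5)*16 = 48 - 7*16 = 48 - 112 = -64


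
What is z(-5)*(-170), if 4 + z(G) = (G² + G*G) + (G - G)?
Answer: -7820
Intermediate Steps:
z(G) = -4 + 2*G² (z(G) = -4 + ((G² + G*G) + (G - G)) = -4 + ((G² + G²) + 0) = -4 + (2*G² + 0) = -4 + 2*G²)
z(-5)*(-170) = (-4 + 2*(-5)²)*(-170) = (-4 + 2*25)*(-170) = (-4 + 50)*(-170) = 46*(-170) = -7820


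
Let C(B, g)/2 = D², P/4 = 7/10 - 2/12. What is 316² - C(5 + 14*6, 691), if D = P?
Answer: 22465552/225 ≈ 99847.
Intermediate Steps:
P = 32/15 (P = 4*(7/10 - 2/12) = 4*(7*(⅒) - 2*1/12) = 4*(7/10 - ⅙) = 4*(8/15) = 32/15 ≈ 2.1333)
D = 32/15 ≈ 2.1333
C(B, g) = 2048/225 (C(B, g) = 2*(32/15)² = 2*(1024/225) = 2048/225)
316² - C(5 + 14*6, 691) = 316² - 1*2048/225 = 99856 - 2048/225 = 22465552/225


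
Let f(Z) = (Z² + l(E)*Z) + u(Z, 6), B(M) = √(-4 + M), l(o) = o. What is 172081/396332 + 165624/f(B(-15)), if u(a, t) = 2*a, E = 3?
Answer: (-65638821629*I + 860405*√19)/(396332*(5*√19 + 19*I)) ≈ -3763.7 - 4317.8*I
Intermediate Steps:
f(Z) = Z² + 5*Z (f(Z) = (Z² + 3*Z) + 2*Z = Z² + 5*Z)
172081/396332 + 165624/f(B(-15)) = 172081/396332 + 165624/((√(-4 - 15)*(5 + √(-4 - 15)))) = 172081*(1/396332) + 165624/((√(-19)*(5 + √(-19)))) = 172081/396332 + 165624/(((I*√19)*(5 + I*√19))) = 172081/396332 + 165624/((I*√19*(5 + I*√19))) = 172081/396332 + 165624*(-I*√19/(19*(5 + I*√19))) = 172081/396332 - 165624*I*√19/(19*(5 + I*√19))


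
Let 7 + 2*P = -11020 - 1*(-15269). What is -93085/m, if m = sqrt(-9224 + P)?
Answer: 93085*I*sqrt(7103)/7103 ≈ 1104.5*I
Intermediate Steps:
P = 2121 (P = -7/2 + (-11020 - 1*(-15269))/2 = -7/2 + (-11020 + 15269)/2 = -7/2 + (1/2)*4249 = -7/2 + 4249/2 = 2121)
m = I*sqrt(7103) (m = sqrt(-9224 + 2121) = sqrt(-7103) = I*sqrt(7103) ≈ 84.279*I)
-93085/m = -93085*(-I*sqrt(7103)/7103) = -(-93085)*I*sqrt(7103)/7103 = 93085*I*sqrt(7103)/7103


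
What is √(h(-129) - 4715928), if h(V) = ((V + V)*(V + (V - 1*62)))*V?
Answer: 6*I*√426838 ≈ 3920.0*I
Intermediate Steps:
h(V) = 2*V²*(-62 + 2*V) (h(V) = ((2*V)*(V + (V - 62)))*V = ((2*V)*(V + (-62 + V)))*V = ((2*V)*(-62 + 2*V))*V = (2*V*(-62 + 2*V))*V = 2*V²*(-62 + 2*V))
√(h(-129) - 4715928) = √(4*(-129)²*(-31 - 129) - 4715928) = √(4*16641*(-160) - 4715928) = √(-10650240 - 4715928) = √(-15366168) = 6*I*√426838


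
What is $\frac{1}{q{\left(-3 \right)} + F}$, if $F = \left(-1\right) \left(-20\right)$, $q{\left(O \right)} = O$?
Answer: $\frac{1}{17} \approx 0.058824$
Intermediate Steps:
$F = 20$
$\frac{1}{q{\left(-3 \right)} + F} = \frac{1}{-3 + 20} = \frac{1}{17}$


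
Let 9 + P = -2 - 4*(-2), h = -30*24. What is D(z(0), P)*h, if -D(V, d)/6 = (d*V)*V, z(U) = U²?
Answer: 0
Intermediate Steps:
h = -720
P = -3 (P = -9 + (-2 - 4*(-2)) = -9 + (-2 + 8) = -9 + 6 = -3)
D(V, d) = -6*d*V² (D(V, d) = -6*d*V*V = -6*V*d*V = -6*d*V²)
D(z(0), P)*h = -6*(-3)*(0²)²*(-720) = -6*(-3)*0²*(-720) = -6*(-3)*0*(-720) = 0*(-720) = 0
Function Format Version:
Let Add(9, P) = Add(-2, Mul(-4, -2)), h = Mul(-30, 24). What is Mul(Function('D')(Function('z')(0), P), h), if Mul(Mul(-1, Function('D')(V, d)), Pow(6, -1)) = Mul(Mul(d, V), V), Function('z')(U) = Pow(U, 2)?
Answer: 0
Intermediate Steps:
h = -720
P = -3 (P = Add(-9, Add(-2, Mul(-4, -2))) = Add(-9, Add(-2, 8)) = Add(-9, 6) = -3)
Function('D')(V, d) = Mul(-6, d, Pow(V, 2)) (Function('D')(V, d) = Mul(-6, Mul(Mul(d, V), V)) = Mul(-6, Mul(Mul(V, d), V)) = Mul(-6, Mul(d, Pow(V, 2))) = Mul(-6, d, Pow(V, 2)))
Mul(Function('D')(Function('z')(0), P), h) = Mul(Mul(-6, -3, Pow(Pow(0, 2), 2)), -720) = Mul(Mul(-6, -3, Pow(0, 2)), -720) = Mul(Mul(-6, -3, 0), -720) = Mul(0, -720) = 0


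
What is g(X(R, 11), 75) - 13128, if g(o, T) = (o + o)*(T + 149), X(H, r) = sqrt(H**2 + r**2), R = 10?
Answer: -13128 + 448*sqrt(221) ≈ -6468.0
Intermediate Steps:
g(o, T) = 2*o*(149 + T) (g(o, T) = (2*o)*(149 + T) = 2*o*(149 + T))
g(X(R, 11), 75) - 13128 = 2*sqrt(10**2 + 11**2)*(149 + 75) - 13128 = 2*sqrt(100 + 121)*224 - 13128 = 2*sqrt(221)*224 - 13128 = 448*sqrt(221) - 13128 = -13128 + 448*sqrt(221)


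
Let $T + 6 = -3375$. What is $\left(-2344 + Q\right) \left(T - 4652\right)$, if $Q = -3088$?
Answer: $43635256$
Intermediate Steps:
$T = -3381$ ($T = -6 - 3375 = -3381$)
$\left(-2344 + Q\right) \left(T - 4652\right) = \left(-2344 - 3088\right) \left(-3381 - 4652\right) = \left(-5432\right) \left(-8033\right) = 43635256$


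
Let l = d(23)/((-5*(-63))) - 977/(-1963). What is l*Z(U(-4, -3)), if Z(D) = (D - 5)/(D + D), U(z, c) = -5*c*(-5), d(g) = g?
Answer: 2823232/9275175 ≈ 0.30439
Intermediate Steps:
U(z, c) = 25*c
Z(D) = (-5 + D)/(2*D) (Z(D) = (-5 + D)/((2*D)) = (-5 + D)*(1/(2*D)) = (-5 + D)/(2*D))
l = 352904/618345 (l = 23/((-5*(-63))) - 977/(-1963) = 23/315 - 977*(-1/1963) = 23*(1/315) + 977/1963 = 23/315 + 977/1963 = 352904/618345 ≈ 0.57072)
l*Z(U(-4, -3)) = 352904*((-5 + 25*(-3))/(2*((25*(-3)))))/618345 = 352904*((½)*(-5 - 75)/(-75))/618345 = 352904*((½)*(-1/75)*(-80))/618345 = (352904/618345)*(8/15) = 2823232/9275175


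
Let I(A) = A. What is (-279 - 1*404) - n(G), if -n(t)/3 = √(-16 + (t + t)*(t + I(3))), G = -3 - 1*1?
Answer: -683 + 6*I*√2 ≈ -683.0 + 8.4853*I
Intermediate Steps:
G = -4 (G = -3 - 1 = -4)
n(t) = -3*√(-16 + 2*t*(3 + t)) (n(t) = -3*√(-16 + (t + t)*(t + 3)) = -3*√(-16 + (2*t)*(3 + t)) = -3*√(-16 + 2*t*(3 + t)))
(-279 - 1*404) - n(G) = (-279 - 1*404) - (-3)*√(-16 + 2*(-4)² + 6*(-4)) = (-279 - 404) - (-3)*√(-16 + 2*16 - 24) = -683 - (-3)*√(-16 + 32 - 24) = -683 - (-3)*√(-8) = -683 - (-3)*2*I*√2 = -683 - (-6)*I*√2 = -683 + 6*I*√2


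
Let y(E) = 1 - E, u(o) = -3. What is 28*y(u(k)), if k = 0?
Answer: 112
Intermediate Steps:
28*y(u(k)) = 28*(1 - 1*(-3)) = 28*(1 + 3) = 28*4 = 112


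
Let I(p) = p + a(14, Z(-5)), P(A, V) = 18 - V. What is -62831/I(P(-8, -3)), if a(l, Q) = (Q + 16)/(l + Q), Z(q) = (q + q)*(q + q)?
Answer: -3581367/1255 ≈ -2853.7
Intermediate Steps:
Z(q) = 4*q² (Z(q) = (2*q)*(2*q) = 4*q²)
a(l, Q) = (16 + Q)/(Q + l)
I(p) = 58/57 + p (I(p) = p + (16 + 4*(-5)²)/(4*(-5)² + 14) = p + (16 + 4*25)/(4*25 + 14) = p + (16 + 100)/(100 + 14) = p + 116/114 = p + (1/114)*116 = p + 58/57 = 58/57 + p)
-62831/I(P(-8, -3)) = -62831/(58/57 + (18 - 1*(-3))) = -62831/(58/57 + (18 + 3)) = -62831/(58/57 + 21) = -62831/1255/57 = -62831*57/1255 = -3581367/1255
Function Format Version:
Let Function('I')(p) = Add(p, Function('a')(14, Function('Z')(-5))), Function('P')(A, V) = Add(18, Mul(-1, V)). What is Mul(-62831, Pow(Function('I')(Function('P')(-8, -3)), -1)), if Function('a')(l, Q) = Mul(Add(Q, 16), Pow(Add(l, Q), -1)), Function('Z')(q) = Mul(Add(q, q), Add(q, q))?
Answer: Rational(-3581367, 1255) ≈ -2853.7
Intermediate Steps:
Function('Z')(q) = Mul(4, Pow(q, 2)) (Function('Z')(q) = Mul(Mul(2, q), Mul(2, q)) = Mul(4, Pow(q, 2)))
Function('a')(l, Q) = Mul(Pow(Add(Q, l), -1), Add(16, Q)) (Function('a')(l, Q) = Mul(Add(16, Q), Pow(Add(Q, l), -1)) = Mul(Pow(Add(Q, l), -1), Add(16, Q)))
Function('I')(p) = Add(Rational(58, 57), p) (Function('I')(p) = Add(p, Mul(Pow(Add(Mul(4, Pow(-5, 2)), 14), -1), Add(16, Mul(4, Pow(-5, 2))))) = Add(p, Mul(Pow(Add(Mul(4, 25), 14), -1), Add(16, Mul(4, 25)))) = Add(p, Mul(Pow(Add(100, 14), -1), Add(16, 100))) = Add(p, Mul(Pow(114, -1), 116)) = Add(p, Mul(Rational(1, 114), 116)) = Add(p, Rational(58, 57)) = Add(Rational(58, 57), p))
Mul(-62831, Pow(Function('I')(Function('P')(-8, -3)), -1)) = Mul(-62831, Pow(Add(Rational(58, 57), Add(18, Mul(-1, -3))), -1)) = Mul(-62831, Pow(Add(Rational(58, 57), Add(18, 3)), -1)) = Mul(-62831, Pow(Add(Rational(58, 57), 21), -1)) = Mul(-62831, Pow(Rational(1255, 57), -1)) = Mul(-62831, Rational(57, 1255)) = Rational(-3581367, 1255)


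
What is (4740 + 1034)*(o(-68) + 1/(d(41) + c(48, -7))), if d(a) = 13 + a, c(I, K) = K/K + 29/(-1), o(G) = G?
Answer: -5101329/13 ≈ -3.9241e+5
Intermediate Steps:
c(I, K) = -28 (c(I, K) = 1 + 29*(-1) = 1 - 29 = -28)
(4740 + 1034)*(o(-68) + 1/(d(41) + c(48, -7))) = (4740 + 1034)*(-68 + 1/((13 + 41) - 28)) = 5774*(-68 + 1/(54 - 28)) = 5774*(-68 + 1/26) = 5774*(-1767/26) = -5101329/13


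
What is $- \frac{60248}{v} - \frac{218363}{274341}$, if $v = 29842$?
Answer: $- \frac{11522442607}{4093442061} \approx -2.8149$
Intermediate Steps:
$- \frac{60248}{v} - \frac{218363}{274341} = - \frac{60248}{29842} - \frac{218363}{274341} = \left(-60248\right) \frac{1}{29842} - \frac{218363}{274341} = - \frac{30124}{14921} - \frac{218363}{274341} = - \frac{11522442607}{4093442061}$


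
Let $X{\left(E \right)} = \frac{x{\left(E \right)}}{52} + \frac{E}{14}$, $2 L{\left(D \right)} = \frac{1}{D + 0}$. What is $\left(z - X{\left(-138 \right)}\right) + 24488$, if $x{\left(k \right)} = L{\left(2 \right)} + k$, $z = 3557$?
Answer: $\frac{40851729}{1456} \approx 28058.0$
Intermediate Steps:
$L{\left(D \right)} = \frac{1}{2 D}$ ($L{\left(D \right)} = \frac{1}{2 \left(D + 0\right)} = \frac{1}{2 D}$)
$x{\left(k \right)} = \frac{1}{4} + k$ ($x{\left(k \right)} = \frac{1}{2 \cdot 2} + k = \frac{1}{2} \cdot \frac{1}{2} + k = \frac{1}{4} + k$)
$X{\left(E \right)} = \frac{1}{208} + \frac{33 E}{364}$ ($X{\left(E \right)} = \frac{\frac{1}{4} + E}{52} + \frac{E}{14} = \left(\frac{1}{4} + E\right) \frac{1}{52} + E \frac{1}{14} = \left(\frac{1}{208} + \frac{E}{52}\right) + \frac{E}{14} = \frac{1}{208} + \frac{33 E}{364}$)
$\left(z - X{\left(-138 \right)}\right) + 24488 = \left(3557 - \left(\frac{1}{208} + \frac{33}{364} \left(-138\right)\right)\right) + 24488 = \left(3557 - \left(\frac{1}{208} - \frac{2277}{182}\right)\right) + 24488 = \left(3557 - - \frac{18209}{1456}\right) + 24488 = \left(3557 + \frac{18209}{1456}\right) + 24488 = \frac{5197201}{1456} + 24488 = \frac{40851729}{1456}$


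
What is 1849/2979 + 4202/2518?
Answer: 8586770/3750561 ≈ 2.2895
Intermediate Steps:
1849/2979 + 4202/2518 = 1849*(1/2979) + 4202*(1/2518) = 1849/2979 + 2101/1259 = 8586770/3750561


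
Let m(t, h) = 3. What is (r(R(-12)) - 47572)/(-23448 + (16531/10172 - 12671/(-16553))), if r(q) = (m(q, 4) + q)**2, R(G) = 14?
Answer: 2653791725276/1315901362971 ≈ 2.0167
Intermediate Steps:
r(q) = (3 + q)**2
(r(R(-12)) - 47572)/(-23448 + (16531/10172 - 12671/(-16553))) = ((3 + 14)**2 - 47572)/(-23448 + (16531/10172 - 12671/(-16553))) = (17**2 - 47572)/(-23448 + (16531*(1/10172) - 12671*(-1/16553))) = (289 - 47572)/(-23448 + (16531/10172 + 12671/16553)) = -47283/(-23448 + 402527055/168377116) = -47283/(-3947704088913/168377116) = -47283*(-168377116/3947704088913) = 2653791725276/1315901362971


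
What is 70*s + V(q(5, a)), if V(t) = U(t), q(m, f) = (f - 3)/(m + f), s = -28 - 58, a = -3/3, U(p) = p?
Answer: -6021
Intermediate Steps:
a = -1 (a = -3*⅓ = -1)
s = -86
q(m, f) = (-3 + f)/(f + m)
V(t) = t
70*s + V(q(5, a)) = 70*(-86) + (-3 - 1)/(-1 + 5) = -6020 - 4/4 = -6020 + (¼)*(-4) = -6020 - 1 = -6021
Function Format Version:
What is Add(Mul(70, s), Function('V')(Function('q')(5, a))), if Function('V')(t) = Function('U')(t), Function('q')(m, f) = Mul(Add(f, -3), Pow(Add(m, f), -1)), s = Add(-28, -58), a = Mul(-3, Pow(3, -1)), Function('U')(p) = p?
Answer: -6021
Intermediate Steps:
a = -1 (a = Mul(-3, Rational(1, 3)) = -1)
s = -86
Function('q')(m, f) = Mul(Pow(Add(f, m), -1), Add(-3, f)) (Function('q')(m, f) = Mul(Add(-3, f), Pow(Add(f, m), -1)) = Mul(Pow(Add(f, m), -1), Add(-3, f)))
Function('V')(t) = t
Add(Mul(70, s), Function('V')(Function('q')(5, a))) = Add(Mul(70, -86), Mul(Pow(Add(-1, 5), -1), Add(-3, -1))) = Add(-6020, Mul(Pow(4, -1), -4)) = Add(-6020, Mul(Rational(1, 4), -4)) = Add(-6020, -1) = -6021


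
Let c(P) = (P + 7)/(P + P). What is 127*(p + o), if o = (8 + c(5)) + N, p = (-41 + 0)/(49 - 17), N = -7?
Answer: 18669/160 ≈ 116.68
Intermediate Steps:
c(P) = (7 + P)/(2*P) (c(P) = (7 + P)/((2*P)) = (7 + P)*(1/(2*P)) = (7 + P)/(2*P))
p = -41/32 ≈ -1.2813
o = 11/5 (o = (8 + (½)*(7 + 5)/5) - 7 = (8 + (½)*(⅕)*12) - 7 = (8 + 6/5) - 7 = 46/5 - 7 = 11/5 ≈ 2.2000)
127*(p + o) = 127*(-41/32 + 11/5) = 127*(147/160) = 18669/160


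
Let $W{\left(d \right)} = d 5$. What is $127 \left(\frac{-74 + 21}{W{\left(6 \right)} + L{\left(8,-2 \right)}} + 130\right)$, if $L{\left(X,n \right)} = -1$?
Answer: $\frac{472059}{29} \approx 16278.0$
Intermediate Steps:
$W{\left(d \right)} = 5 d$
$127 \left(\frac{-74 + 21}{W{\left(6 \right)} + L{\left(8,-2 \right)}} + 130\right) = 127 \left(\frac{-74 + 21}{5 \cdot 6 - 1} + 130\right) = 127 \left(- \frac{53}{30 - 1} + 130\right) = 127 \left(- \frac{53}{29} + 130\right) = 127 \cdot \frac{3717}{29} = \frac{472059}{29}$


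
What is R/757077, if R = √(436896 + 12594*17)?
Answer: √650994/757077 ≈ 0.0010657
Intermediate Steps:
R = √650994 (R = √(436896 + 214098) = √650994 ≈ 806.84)
R/757077 = √650994/757077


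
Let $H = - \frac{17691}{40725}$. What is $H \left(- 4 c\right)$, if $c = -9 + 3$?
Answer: $- \frac{47176}{4525} \approx -10.426$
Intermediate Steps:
$c = -6$
$H = - \frac{5897}{13575}$ ($H = \left(-17691\right) \frac{1}{40725} = - \frac{5897}{13575} \approx -0.4344$)
$H \left(- 4 c\right) = - \frac{5897 \left(\left(-4\right) \left(-6\right)\right)}{13575} = \left(- \frac{5897}{13575}\right) 24 = - \frac{47176}{4525}$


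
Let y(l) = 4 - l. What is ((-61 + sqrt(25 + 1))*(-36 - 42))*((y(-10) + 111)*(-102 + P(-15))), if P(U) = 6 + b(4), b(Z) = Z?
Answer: -54717000 + 897000*sqrt(26) ≈ -5.0143e+7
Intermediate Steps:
P(U) = 10 (P(U) = 6 + 4 = 10)
((-61 + sqrt(25 + 1))*(-36 - 42))*((y(-10) + 111)*(-102 + P(-15))) = ((-61 + sqrt(25 + 1))*(-36 - 42))*(((4 - 1*(-10)) + 111)*(-102 + 10)) = ((-61 + sqrt(26))*(-78))*(((4 + 10) + 111)*(-92)) = (4758 - 78*sqrt(26))*((14 + 111)*(-92)) = (4758 - 78*sqrt(26))*(125*(-92)) = (4758 - 78*sqrt(26))*(-11500) = -54717000 + 897000*sqrt(26)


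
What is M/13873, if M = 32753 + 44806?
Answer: 77559/13873 ≈ 5.5906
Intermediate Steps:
M = 77559
M/13873 = 77559/13873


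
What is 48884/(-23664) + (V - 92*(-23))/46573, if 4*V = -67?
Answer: -278374735/137762934 ≈ -2.0207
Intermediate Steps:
V = -67/4 (V = (¼)*(-67) = -67/4 ≈ -16.750)
48884/(-23664) + (V - 92*(-23))/46573 = 48884/(-23664) + (-67/4 - 92*(-23))/46573 = 48884*(-1/23664) + (-67/4 + 2116)*(1/46573) = -12221/5916 + (8397/4)*(1/46573) = -12221/5916 + 8397/186292 = -278374735/137762934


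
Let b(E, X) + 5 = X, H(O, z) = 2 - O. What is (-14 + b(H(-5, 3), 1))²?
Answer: 324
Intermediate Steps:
b(E, X) = -5 + X
(-14 + b(H(-5, 3), 1))² = (-14 + (-5 + 1))² = (-14 - 4)² = (-18)² = 324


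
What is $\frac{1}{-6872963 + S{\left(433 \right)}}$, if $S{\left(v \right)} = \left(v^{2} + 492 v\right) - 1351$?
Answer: $- \frac{1}{6473789} \approx -1.5447 \cdot 10^{-7}$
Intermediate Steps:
$S{\left(v \right)} = -1351 + v^{2} + 492 v$
$\frac{1}{-6872963 + S{\left(433 \right)}} = \frac{1}{-6872963 + \left(-1351 + 433^{2} + 492 \cdot 433\right)} = \frac{1}{-6872963 + \left(-1351 + 187489 + 213036\right)} = \frac{1}{-6872963 + 399174} = \frac{1}{-6473789} = - \frac{1}{6473789}$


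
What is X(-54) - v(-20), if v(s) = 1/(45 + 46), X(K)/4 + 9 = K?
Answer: -22933/91 ≈ -252.01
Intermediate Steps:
X(K) = -36 + 4*K
v(s) = 1/91
X(-54) - v(-20) = (-36 + 4*(-54)) - 1*1/91 = (-36 - 216) - 1/91 = -252 - 1/91 = -22933/91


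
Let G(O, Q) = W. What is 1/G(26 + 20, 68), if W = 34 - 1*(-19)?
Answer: 1/53 ≈ 0.018868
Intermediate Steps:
W = 53 (W = 34 + 19 = 53)
G(O, Q) = 53
1/G(26 + 20, 68) = 1/53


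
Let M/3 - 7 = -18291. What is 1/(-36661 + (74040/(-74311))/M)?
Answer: -339675581/12452846468871 ≈ -2.7277e-5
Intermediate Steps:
M = -54852 (M = 21 + 3*(-18291) = 21 - 54873 = -54852)
1/(-36661 + (74040/(-74311))/M) = 1/(-36661 + (74040/(-74311))/(-54852)) = 1/(-36661 + (74040*(-1/74311))*(-1/54852)) = 1/(-36661 - 74040/74311*(-1/54852)) = 1/(-36661 + 6170/339675581) = 1/(-12452846468871/339675581) = -339675581/12452846468871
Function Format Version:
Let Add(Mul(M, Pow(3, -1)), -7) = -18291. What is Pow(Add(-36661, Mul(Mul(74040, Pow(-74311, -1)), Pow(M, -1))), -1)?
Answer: Rational(-339675581, 12452846468871) ≈ -2.7277e-5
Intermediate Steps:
M = -54852 (M = Add(21, Mul(3, -18291)) = Add(21, -54873) = -54852)
Pow(Add(-36661, Mul(Mul(74040, Pow(-74311, -1)), Pow(M, -1))), -1) = Pow(Add(-36661, Mul(Mul(74040, Pow(-74311, -1)), Pow(-54852, -1))), -1) = Pow(Add(-36661, Mul(Mul(74040, Rational(-1, 74311)), Rational(-1, 54852))), -1) = Pow(Add(-36661, Mul(Rational(-74040, 74311), Rational(-1, 54852))), -1) = Pow(Add(-36661, Rational(6170, 339675581)), -1) = Pow(Rational(-12452846468871, 339675581), -1) = Rational(-339675581, 12452846468871)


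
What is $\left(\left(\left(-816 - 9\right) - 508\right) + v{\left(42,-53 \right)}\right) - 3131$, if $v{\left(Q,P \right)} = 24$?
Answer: $-4440$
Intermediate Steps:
$\left(\left(\left(-816 - 9\right) - 508\right) + v{\left(42,-53 \right)}\right) - 3131 = \left(\left(\left(-816 - 9\right) - 508\right) + 24\right) - 3131 = \left(\left(-825 - 508\right) + 24\right) - 3131 = \left(-1333 + 24\right) - 3131 = -1309 - 3131 = -4440$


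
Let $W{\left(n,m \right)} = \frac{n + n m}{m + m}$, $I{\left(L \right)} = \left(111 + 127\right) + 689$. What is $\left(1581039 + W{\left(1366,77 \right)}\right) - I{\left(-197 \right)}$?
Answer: $\frac{121721898}{77} \approx 1.5808 \cdot 10^{6}$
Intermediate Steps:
$I{\left(L \right)} = 927$ ($I{\left(L \right)} = 238 + 689 = 927$)
$W{\left(n,m \right)} = \frac{n + m n}{2 m}$
$\left(1581039 + W{\left(1366,77 \right)}\right) - I{\left(-197 \right)} = \left(1581039 + \frac{1}{2} \cdot 1366 \cdot \frac{1}{77} \left(1 + 77\right)\right) - 927 = \left(1581039 + \frac{1}{2} \cdot 1366 \cdot \frac{1}{77} \cdot 78\right) - 927 = \left(1581039 + \frac{53274}{77}\right) - 927 = \frac{121793277}{77} - 927 = \frac{121721898}{77}$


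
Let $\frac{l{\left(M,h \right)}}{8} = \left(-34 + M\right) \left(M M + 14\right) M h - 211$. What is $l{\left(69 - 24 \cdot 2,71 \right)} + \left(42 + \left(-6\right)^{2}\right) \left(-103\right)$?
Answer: $-70563842$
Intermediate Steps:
$l{\left(M,h \right)} = -1688 + 8 M h \left(-34 + M\right) \left(14 + M^{2}\right)$ ($l{\left(M,h \right)} = 8 \left(\left(-34 + M\right) \left(M M + 14\right) M h - 211\right) = 8 \left(\left(-34 + M\right) \left(M^{2} + 14\right) M h - 211\right) = 8 \left(\left(-34 + M\right) \left(14 + M^{2}\right) M h - 211\right) = 8 \left(M \left(-34 + M\right) \left(14 + M^{2}\right) h - 211\right) = 8 \left(M h \left(-34 + M\right) \left(14 + M^{2}\right) - 211\right) = 8 \left(-211 + M h \left(-34 + M\right) \left(14 + M^{2}\right)\right) = -1688 + 8 M h \left(-34 + M\right) \left(14 + M^{2}\right)$)
$l{\left(69 - 24 \cdot 2,71 \right)} + \left(42 + \left(-6\right)^{2}\right) \left(-103\right) = \left(-1688 - 3808 \left(69 - 24 \cdot 2\right) 71 - 19312 \left(69 - 24 \cdot 2\right)^{3} + 8 \cdot 71 \left(69 - 24 \cdot 2\right)^{4} + 112 \cdot 71 \left(69 - 24 \cdot 2\right)^{2}\right) + \left(42 + \left(-6\right)^{2}\right) \left(-103\right) = \left(-1688 - 3808 \left(69 - 48\right) 71 - 19312 \left(69 - 48\right)^{3} + 8 \cdot 71 \left(69 - 48\right)^{4} + 112 \cdot 71 \left(69 - 48\right)^{2}\right) + \left(42 + 36\right) \left(-103\right) = \left(-1688 - 3808 \left(69 - 48\right) 71 - 19312 \left(69 - 48\right)^{3} + 8 \cdot 71 \left(69 - 48\right)^{4} + 112 \cdot 71 \left(69 - 48\right)^{2}\right) + 78 \left(-103\right) = \left(-1688 - 79968 \cdot 71 - 19312 \cdot 21^{3} + 8 \cdot 71 \cdot 21^{4} + 112 \cdot 71 \cdot 21^{2}\right) - 8034 = \left(-1688 - 5677728 - 19312 \cdot 9261 + 8 \cdot 71 \cdot 194481 + 112 \cdot 71 \cdot 441\right) - 8034 = \left(-1688 - 5677728 - 178848432 + 110465208 + 3506832\right) - 8034 = -70555808 - 8034 = -70563842$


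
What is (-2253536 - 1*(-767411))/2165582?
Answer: -1486125/2165582 ≈ -0.68625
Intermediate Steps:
(-2253536 - 1*(-767411))/2165582 = (-2253536 + 767411)*(1/2165582) = -1486125*1/2165582 = -1486125/2165582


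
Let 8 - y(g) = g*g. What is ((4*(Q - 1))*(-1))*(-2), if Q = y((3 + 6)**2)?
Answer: -52432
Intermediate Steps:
y(g) = 8 - g**2 (y(g) = 8 - g*g = 8 - g**2)
Q = -6553 (Q = 8 - ((3 + 6)**2)**2 = 8 - (9**2)**2 = 8 - 1*81**2 = 8 - 1*6561 = 8 - 6561 = -6553)
((4*(Q - 1))*(-1))*(-2) = ((4*(-6553 - 1))*(-1))*(-2) = ((4*(-6554))*(-1))*(-2) = -26216*(-1)*(-2) = 26216*(-2) = -52432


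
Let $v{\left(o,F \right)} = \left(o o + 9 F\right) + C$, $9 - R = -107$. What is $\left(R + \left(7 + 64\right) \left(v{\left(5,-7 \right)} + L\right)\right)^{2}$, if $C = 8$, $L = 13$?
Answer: $1190281$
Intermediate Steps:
$R = 116$ ($R = 9 - -107 = 9 + 107 = 116$)
$v{\left(o,F \right)} = 8 + o^{2} + 9 F$ ($v{\left(o,F \right)} = \left(o o + 9 F\right) + 8 = \left(o^{2} + 9 F\right) + 8 = 8 + o^{2} + 9 F$)
$\left(R + \left(7 + 64\right) \left(v{\left(5,-7 \right)} + L\right)\right)^{2} = \left(116 + \left(7 + 64\right) \left(\left(8 + 5^{2} + 9 \left(-7\right)\right) + 13\right)\right)^{2} = \left(116 + 71 \left(\left(8 + 25 - 63\right) + 13\right)\right)^{2} = \left(116 + 71 \left(-30 + 13\right)\right)^{2} = \left(116 + 71 \left(-17\right)\right)^{2} = \left(116 - 1207\right)^{2} = \left(-1091\right)^{2} = 1190281$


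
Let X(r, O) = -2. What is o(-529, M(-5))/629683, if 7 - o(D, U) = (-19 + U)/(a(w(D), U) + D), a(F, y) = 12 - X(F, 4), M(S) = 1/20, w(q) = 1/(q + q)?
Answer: 71721/6485734900 ≈ 1.1058e-5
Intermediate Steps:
w(q) = 1/(2*q)
M(S) = 1/20
a(F, y) = 14 (a(F, y) = 12 - 1*(-2) = 12 + 2 = 14)
o(D, U) = 7 - (-19 + U)/(14 + D)
o(-529, M(-5))/629683 = ((117 - 1*1/20 + 7*(-529))/(14 - 529))/629683 = ((117 - 1/20 - 3703)/(-515))*(1/629683) = -1/515*(-71721/20)*(1/629683) = (71721/10300)*(1/629683) = 71721/6485734900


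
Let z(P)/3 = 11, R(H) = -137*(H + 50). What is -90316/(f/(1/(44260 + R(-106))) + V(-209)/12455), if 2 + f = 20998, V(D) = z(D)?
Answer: -1124885780/13580487007793 ≈ -8.2831e-5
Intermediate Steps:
R(H) = -6850 - 137*H (R(H) = -137*(50 + H) = -6850 - 137*H)
z(P) = 33 (z(P) = 3*11 = 33)
V(D) = 33
f = 20996 (f = -2 + 20998 = 20996)
-90316/(f/(1/(44260 + R(-106))) + V(-209)/12455) = -90316/(20996/(1/(44260 + (-6850 - 137*(-106)))) + 33/12455) = -90316/(20996/(1/(44260 + (-6850 + 14522))) + 33*(1/12455)) = -90316/(20996/(1/(44260 + 7672)) + 33/12455) = -90316/(20996/(1/51932) + 33/12455) = -90316/(20996*51932 + 33/12455) = -90316/(1090364272 + 33/12455) = -90316/13580487007793/12455 = -90316*12455/13580487007793 = -1124885780/13580487007793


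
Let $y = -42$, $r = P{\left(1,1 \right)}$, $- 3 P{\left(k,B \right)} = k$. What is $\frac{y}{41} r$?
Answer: $\frac{14}{41} \approx 0.34146$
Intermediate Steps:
$P{\left(k,B \right)} = - \frac{k}{3}$
$r = - \frac{1}{3}$ ($r = \left(- \frac{1}{3}\right) 1 = - \frac{1}{3} \approx -0.33333$)
$\frac{y}{41} r = - \frac{42}{41} \left(- \frac{1}{3}\right) = \left(-42\right) \frac{1}{41} \left(- \frac{1}{3}\right) = \left(- \frac{42}{41}\right) \left(- \frac{1}{3}\right) = \frac{14}{41}$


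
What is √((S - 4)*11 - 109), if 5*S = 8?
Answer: I*√3385/5 ≈ 11.636*I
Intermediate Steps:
S = 8/5 (S = (⅕)*8 = 8/5 ≈ 1.6000)
√((S - 4)*11 - 109) = √((8/5 - 4)*11 - 109) = √(-12/5*11 - 109) = √(-132/5 - 109) = √(-677/5) = I*√3385/5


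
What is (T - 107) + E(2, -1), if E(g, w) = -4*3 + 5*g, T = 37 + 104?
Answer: 32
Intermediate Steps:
T = 141
E(g, w) = -12 + 5*g
(T - 107) + E(2, -1) = (141 - 107) + (-12 + 5*2) = 34 + (-12 + 10) = 34 - 2 = 32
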